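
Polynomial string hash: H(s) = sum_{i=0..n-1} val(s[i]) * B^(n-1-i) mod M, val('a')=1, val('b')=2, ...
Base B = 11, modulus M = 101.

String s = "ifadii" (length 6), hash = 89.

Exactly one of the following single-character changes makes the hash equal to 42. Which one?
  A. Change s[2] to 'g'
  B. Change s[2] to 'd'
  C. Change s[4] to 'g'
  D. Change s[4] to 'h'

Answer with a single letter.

Option A: s[2]='a'->'g', delta=(7-1)*11^3 mod 101 = 7, hash=89+7 mod 101 = 96
Option B: s[2]='a'->'d', delta=(4-1)*11^3 mod 101 = 54, hash=89+54 mod 101 = 42 <-- target
Option C: s[4]='i'->'g', delta=(7-9)*11^1 mod 101 = 79, hash=89+79 mod 101 = 67
Option D: s[4]='i'->'h', delta=(8-9)*11^1 mod 101 = 90, hash=89+90 mod 101 = 78

Answer: B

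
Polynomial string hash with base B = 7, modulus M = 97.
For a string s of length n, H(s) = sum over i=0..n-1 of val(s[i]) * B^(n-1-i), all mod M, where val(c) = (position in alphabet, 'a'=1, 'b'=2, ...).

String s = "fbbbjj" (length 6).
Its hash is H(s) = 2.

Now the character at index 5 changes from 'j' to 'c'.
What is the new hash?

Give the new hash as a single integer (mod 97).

Answer: 92

Derivation:
val('j') = 10, val('c') = 3
Position k = 5, exponent = n-1-k = 0
B^0 mod M = 7^0 mod 97 = 1
Delta = (3 - 10) * 1 mod 97 = 90
New hash = (2 + 90) mod 97 = 92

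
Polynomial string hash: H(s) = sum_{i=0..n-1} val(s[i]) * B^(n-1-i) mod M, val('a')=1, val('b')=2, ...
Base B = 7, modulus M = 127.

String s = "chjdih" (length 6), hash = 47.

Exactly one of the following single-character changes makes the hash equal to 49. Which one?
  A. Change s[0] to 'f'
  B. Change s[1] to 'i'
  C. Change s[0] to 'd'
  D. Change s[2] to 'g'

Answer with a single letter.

Answer: A

Derivation:
Option A: s[0]='c'->'f', delta=(6-3)*7^5 mod 127 = 2, hash=47+2 mod 127 = 49 <-- target
Option B: s[1]='h'->'i', delta=(9-8)*7^4 mod 127 = 115, hash=47+115 mod 127 = 35
Option C: s[0]='c'->'d', delta=(4-3)*7^5 mod 127 = 43, hash=47+43 mod 127 = 90
Option D: s[2]='j'->'g', delta=(7-10)*7^3 mod 127 = 114, hash=47+114 mod 127 = 34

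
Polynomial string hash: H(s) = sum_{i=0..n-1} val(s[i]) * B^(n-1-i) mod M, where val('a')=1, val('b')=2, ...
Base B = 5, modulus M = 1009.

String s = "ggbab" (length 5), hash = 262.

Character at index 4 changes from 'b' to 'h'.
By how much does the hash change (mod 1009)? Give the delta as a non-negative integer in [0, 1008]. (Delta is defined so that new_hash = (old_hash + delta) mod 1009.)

Delta formula: (val(new) - val(old)) * B^(n-1-k) mod M
  val('h') - val('b') = 8 - 2 = 6
  B^(n-1-k) = 5^0 mod 1009 = 1
  Delta = 6 * 1 mod 1009 = 6

Answer: 6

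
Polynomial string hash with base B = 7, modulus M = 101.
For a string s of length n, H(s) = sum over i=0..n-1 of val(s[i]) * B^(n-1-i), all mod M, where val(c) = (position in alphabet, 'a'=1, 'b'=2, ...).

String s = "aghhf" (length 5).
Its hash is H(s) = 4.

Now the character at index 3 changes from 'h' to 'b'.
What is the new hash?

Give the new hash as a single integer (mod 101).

val('h') = 8, val('b') = 2
Position k = 3, exponent = n-1-k = 1
B^1 mod M = 7^1 mod 101 = 7
Delta = (2 - 8) * 7 mod 101 = 59
New hash = (4 + 59) mod 101 = 63

Answer: 63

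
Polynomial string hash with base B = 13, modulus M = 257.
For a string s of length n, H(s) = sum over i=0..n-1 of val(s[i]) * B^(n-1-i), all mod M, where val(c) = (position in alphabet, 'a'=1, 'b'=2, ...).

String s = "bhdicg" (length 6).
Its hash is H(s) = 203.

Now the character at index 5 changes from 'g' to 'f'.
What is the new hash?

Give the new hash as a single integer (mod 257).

val('g') = 7, val('f') = 6
Position k = 5, exponent = n-1-k = 0
B^0 mod M = 13^0 mod 257 = 1
Delta = (6 - 7) * 1 mod 257 = 256
New hash = (203 + 256) mod 257 = 202

Answer: 202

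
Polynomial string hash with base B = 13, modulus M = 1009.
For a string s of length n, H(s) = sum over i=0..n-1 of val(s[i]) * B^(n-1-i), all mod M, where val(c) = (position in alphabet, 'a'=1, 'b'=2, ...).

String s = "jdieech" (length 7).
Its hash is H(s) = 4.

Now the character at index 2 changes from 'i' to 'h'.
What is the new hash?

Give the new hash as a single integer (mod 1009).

val('i') = 9, val('h') = 8
Position k = 2, exponent = n-1-k = 4
B^4 mod M = 13^4 mod 1009 = 309
Delta = (8 - 9) * 309 mod 1009 = 700
New hash = (4 + 700) mod 1009 = 704

Answer: 704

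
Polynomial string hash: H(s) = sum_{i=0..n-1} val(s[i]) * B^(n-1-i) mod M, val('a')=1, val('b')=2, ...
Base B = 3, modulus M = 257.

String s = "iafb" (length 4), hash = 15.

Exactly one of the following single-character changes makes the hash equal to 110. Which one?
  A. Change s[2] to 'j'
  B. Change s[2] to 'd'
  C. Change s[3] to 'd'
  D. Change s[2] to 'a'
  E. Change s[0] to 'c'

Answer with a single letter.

Option A: s[2]='f'->'j', delta=(10-6)*3^1 mod 257 = 12, hash=15+12 mod 257 = 27
Option B: s[2]='f'->'d', delta=(4-6)*3^1 mod 257 = 251, hash=15+251 mod 257 = 9
Option C: s[3]='b'->'d', delta=(4-2)*3^0 mod 257 = 2, hash=15+2 mod 257 = 17
Option D: s[2]='f'->'a', delta=(1-6)*3^1 mod 257 = 242, hash=15+242 mod 257 = 0
Option E: s[0]='i'->'c', delta=(3-9)*3^3 mod 257 = 95, hash=15+95 mod 257 = 110 <-- target

Answer: E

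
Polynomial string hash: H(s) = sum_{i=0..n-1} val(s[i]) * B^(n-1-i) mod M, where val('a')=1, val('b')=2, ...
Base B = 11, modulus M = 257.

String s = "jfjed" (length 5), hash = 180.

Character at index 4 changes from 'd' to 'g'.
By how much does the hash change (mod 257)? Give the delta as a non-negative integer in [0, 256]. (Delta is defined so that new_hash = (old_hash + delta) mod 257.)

Answer: 3

Derivation:
Delta formula: (val(new) - val(old)) * B^(n-1-k) mod M
  val('g') - val('d') = 7 - 4 = 3
  B^(n-1-k) = 11^0 mod 257 = 1
  Delta = 3 * 1 mod 257 = 3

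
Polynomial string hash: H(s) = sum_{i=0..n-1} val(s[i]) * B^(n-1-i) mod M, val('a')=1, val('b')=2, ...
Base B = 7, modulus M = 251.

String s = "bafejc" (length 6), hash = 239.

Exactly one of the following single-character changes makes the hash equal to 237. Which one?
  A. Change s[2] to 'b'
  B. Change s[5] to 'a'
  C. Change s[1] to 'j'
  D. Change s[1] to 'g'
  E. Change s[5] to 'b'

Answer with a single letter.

Answer: B

Derivation:
Option A: s[2]='f'->'b', delta=(2-6)*7^3 mod 251 = 134, hash=239+134 mod 251 = 122
Option B: s[5]='c'->'a', delta=(1-3)*7^0 mod 251 = 249, hash=239+249 mod 251 = 237 <-- target
Option C: s[1]='a'->'j', delta=(10-1)*7^4 mod 251 = 23, hash=239+23 mod 251 = 11
Option D: s[1]='a'->'g', delta=(7-1)*7^4 mod 251 = 99, hash=239+99 mod 251 = 87
Option E: s[5]='c'->'b', delta=(2-3)*7^0 mod 251 = 250, hash=239+250 mod 251 = 238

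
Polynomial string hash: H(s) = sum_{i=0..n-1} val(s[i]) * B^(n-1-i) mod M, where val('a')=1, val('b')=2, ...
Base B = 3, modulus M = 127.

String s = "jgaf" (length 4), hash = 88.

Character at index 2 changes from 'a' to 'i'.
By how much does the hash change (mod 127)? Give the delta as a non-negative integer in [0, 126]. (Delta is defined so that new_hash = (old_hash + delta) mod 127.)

Delta formula: (val(new) - val(old)) * B^(n-1-k) mod M
  val('i') - val('a') = 9 - 1 = 8
  B^(n-1-k) = 3^1 mod 127 = 3
  Delta = 8 * 3 mod 127 = 24

Answer: 24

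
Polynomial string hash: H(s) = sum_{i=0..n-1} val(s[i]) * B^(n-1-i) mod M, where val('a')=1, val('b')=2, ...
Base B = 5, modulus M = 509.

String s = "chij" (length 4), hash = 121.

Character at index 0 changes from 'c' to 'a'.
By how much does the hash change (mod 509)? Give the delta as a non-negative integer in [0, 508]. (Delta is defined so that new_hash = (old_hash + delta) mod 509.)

Answer: 259

Derivation:
Delta formula: (val(new) - val(old)) * B^(n-1-k) mod M
  val('a') - val('c') = 1 - 3 = -2
  B^(n-1-k) = 5^3 mod 509 = 125
  Delta = -2 * 125 mod 509 = 259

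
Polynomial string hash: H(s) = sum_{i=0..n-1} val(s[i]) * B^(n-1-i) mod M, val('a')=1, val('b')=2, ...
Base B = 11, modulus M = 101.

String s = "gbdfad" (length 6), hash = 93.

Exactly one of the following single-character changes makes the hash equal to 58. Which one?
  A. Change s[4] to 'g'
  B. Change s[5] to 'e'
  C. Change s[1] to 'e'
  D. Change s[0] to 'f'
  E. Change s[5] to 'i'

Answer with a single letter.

Option A: s[4]='a'->'g', delta=(7-1)*11^1 mod 101 = 66, hash=93+66 mod 101 = 58 <-- target
Option B: s[5]='d'->'e', delta=(5-4)*11^0 mod 101 = 1, hash=93+1 mod 101 = 94
Option C: s[1]='b'->'e', delta=(5-2)*11^4 mod 101 = 89, hash=93+89 mod 101 = 81
Option D: s[0]='g'->'f', delta=(6-7)*11^5 mod 101 = 44, hash=93+44 mod 101 = 36
Option E: s[5]='d'->'i', delta=(9-4)*11^0 mod 101 = 5, hash=93+5 mod 101 = 98

Answer: A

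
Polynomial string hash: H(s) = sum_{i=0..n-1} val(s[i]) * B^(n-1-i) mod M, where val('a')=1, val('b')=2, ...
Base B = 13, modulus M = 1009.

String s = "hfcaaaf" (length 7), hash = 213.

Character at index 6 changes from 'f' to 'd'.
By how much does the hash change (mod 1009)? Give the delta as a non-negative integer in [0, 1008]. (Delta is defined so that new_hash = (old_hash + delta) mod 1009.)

Answer: 1007

Derivation:
Delta formula: (val(new) - val(old)) * B^(n-1-k) mod M
  val('d') - val('f') = 4 - 6 = -2
  B^(n-1-k) = 13^0 mod 1009 = 1
  Delta = -2 * 1 mod 1009 = 1007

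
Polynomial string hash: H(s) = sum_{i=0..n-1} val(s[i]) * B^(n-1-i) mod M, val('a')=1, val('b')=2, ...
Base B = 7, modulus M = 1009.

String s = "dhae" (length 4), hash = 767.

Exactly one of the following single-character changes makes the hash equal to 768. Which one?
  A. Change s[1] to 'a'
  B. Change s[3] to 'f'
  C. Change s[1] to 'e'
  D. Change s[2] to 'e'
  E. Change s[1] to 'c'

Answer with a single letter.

Option A: s[1]='h'->'a', delta=(1-8)*7^2 mod 1009 = 666, hash=767+666 mod 1009 = 424
Option B: s[3]='e'->'f', delta=(6-5)*7^0 mod 1009 = 1, hash=767+1 mod 1009 = 768 <-- target
Option C: s[1]='h'->'e', delta=(5-8)*7^2 mod 1009 = 862, hash=767+862 mod 1009 = 620
Option D: s[2]='a'->'e', delta=(5-1)*7^1 mod 1009 = 28, hash=767+28 mod 1009 = 795
Option E: s[1]='h'->'c', delta=(3-8)*7^2 mod 1009 = 764, hash=767+764 mod 1009 = 522

Answer: B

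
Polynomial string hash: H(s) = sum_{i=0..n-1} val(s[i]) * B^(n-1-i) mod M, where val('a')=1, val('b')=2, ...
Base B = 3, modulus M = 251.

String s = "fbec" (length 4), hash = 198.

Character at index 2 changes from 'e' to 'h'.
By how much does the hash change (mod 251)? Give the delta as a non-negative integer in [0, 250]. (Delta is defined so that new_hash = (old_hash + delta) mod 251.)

Answer: 9

Derivation:
Delta formula: (val(new) - val(old)) * B^(n-1-k) mod M
  val('h') - val('e') = 8 - 5 = 3
  B^(n-1-k) = 3^1 mod 251 = 3
  Delta = 3 * 3 mod 251 = 9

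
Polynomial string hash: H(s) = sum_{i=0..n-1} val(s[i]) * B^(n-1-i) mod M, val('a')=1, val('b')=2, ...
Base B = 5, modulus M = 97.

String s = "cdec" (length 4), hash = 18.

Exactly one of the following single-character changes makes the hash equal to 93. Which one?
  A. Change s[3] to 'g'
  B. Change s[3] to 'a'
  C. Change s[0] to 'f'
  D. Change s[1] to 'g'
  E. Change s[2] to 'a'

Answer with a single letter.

Option A: s[3]='c'->'g', delta=(7-3)*5^0 mod 97 = 4, hash=18+4 mod 97 = 22
Option B: s[3]='c'->'a', delta=(1-3)*5^0 mod 97 = 95, hash=18+95 mod 97 = 16
Option C: s[0]='c'->'f', delta=(6-3)*5^3 mod 97 = 84, hash=18+84 mod 97 = 5
Option D: s[1]='d'->'g', delta=(7-4)*5^2 mod 97 = 75, hash=18+75 mod 97 = 93 <-- target
Option E: s[2]='e'->'a', delta=(1-5)*5^1 mod 97 = 77, hash=18+77 mod 97 = 95

Answer: D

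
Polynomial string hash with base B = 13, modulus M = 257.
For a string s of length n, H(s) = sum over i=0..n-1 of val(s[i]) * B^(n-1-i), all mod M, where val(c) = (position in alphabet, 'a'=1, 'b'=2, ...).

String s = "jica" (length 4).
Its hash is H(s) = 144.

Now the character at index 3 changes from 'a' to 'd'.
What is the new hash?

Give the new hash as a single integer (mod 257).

val('a') = 1, val('d') = 4
Position k = 3, exponent = n-1-k = 0
B^0 mod M = 13^0 mod 257 = 1
Delta = (4 - 1) * 1 mod 257 = 3
New hash = (144 + 3) mod 257 = 147

Answer: 147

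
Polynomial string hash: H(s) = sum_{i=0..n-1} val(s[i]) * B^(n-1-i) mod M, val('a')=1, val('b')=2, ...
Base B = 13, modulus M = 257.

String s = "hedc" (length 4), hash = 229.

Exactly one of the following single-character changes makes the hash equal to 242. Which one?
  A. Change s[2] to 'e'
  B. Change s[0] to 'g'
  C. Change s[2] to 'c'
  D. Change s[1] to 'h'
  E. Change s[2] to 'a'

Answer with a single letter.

Answer: A

Derivation:
Option A: s[2]='d'->'e', delta=(5-4)*13^1 mod 257 = 13, hash=229+13 mod 257 = 242 <-- target
Option B: s[0]='h'->'g', delta=(7-8)*13^3 mod 257 = 116, hash=229+116 mod 257 = 88
Option C: s[2]='d'->'c', delta=(3-4)*13^1 mod 257 = 244, hash=229+244 mod 257 = 216
Option D: s[1]='e'->'h', delta=(8-5)*13^2 mod 257 = 250, hash=229+250 mod 257 = 222
Option E: s[2]='d'->'a', delta=(1-4)*13^1 mod 257 = 218, hash=229+218 mod 257 = 190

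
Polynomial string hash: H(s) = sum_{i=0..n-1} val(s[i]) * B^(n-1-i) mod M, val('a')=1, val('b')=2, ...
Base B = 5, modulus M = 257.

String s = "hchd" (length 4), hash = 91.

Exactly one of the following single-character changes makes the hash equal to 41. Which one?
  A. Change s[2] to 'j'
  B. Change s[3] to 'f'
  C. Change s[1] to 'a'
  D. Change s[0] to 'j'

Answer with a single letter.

Answer: C

Derivation:
Option A: s[2]='h'->'j', delta=(10-8)*5^1 mod 257 = 10, hash=91+10 mod 257 = 101
Option B: s[3]='d'->'f', delta=(6-4)*5^0 mod 257 = 2, hash=91+2 mod 257 = 93
Option C: s[1]='c'->'a', delta=(1-3)*5^2 mod 257 = 207, hash=91+207 mod 257 = 41 <-- target
Option D: s[0]='h'->'j', delta=(10-8)*5^3 mod 257 = 250, hash=91+250 mod 257 = 84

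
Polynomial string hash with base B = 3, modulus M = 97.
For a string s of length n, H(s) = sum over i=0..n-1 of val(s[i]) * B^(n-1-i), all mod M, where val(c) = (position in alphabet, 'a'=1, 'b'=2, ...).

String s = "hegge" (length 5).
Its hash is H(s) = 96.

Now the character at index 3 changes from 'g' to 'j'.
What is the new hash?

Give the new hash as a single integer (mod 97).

Answer: 8

Derivation:
val('g') = 7, val('j') = 10
Position k = 3, exponent = n-1-k = 1
B^1 mod M = 3^1 mod 97 = 3
Delta = (10 - 7) * 3 mod 97 = 9
New hash = (96 + 9) mod 97 = 8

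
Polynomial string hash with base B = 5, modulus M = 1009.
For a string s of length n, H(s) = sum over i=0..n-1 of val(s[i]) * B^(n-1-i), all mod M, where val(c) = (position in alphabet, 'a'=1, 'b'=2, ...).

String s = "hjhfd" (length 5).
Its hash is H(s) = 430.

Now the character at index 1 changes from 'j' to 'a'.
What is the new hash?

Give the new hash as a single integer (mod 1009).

val('j') = 10, val('a') = 1
Position k = 1, exponent = n-1-k = 3
B^3 mod M = 5^3 mod 1009 = 125
Delta = (1 - 10) * 125 mod 1009 = 893
New hash = (430 + 893) mod 1009 = 314

Answer: 314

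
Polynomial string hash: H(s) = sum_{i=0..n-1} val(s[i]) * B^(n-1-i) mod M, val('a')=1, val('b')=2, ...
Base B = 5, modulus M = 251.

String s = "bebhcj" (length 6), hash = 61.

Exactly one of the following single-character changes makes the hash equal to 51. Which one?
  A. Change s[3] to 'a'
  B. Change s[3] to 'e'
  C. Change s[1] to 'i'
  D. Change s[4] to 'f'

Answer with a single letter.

Option A: s[3]='h'->'a', delta=(1-8)*5^2 mod 251 = 76, hash=61+76 mod 251 = 137
Option B: s[3]='h'->'e', delta=(5-8)*5^2 mod 251 = 176, hash=61+176 mod 251 = 237
Option C: s[1]='e'->'i', delta=(9-5)*5^4 mod 251 = 241, hash=61+241 mod 251 = 51 <-- target
Option D: s[4]='c'->'f', delta=(6-3)*5^1 mod 251 = 15, hash=61+15 mod 251 = 76

Answer: C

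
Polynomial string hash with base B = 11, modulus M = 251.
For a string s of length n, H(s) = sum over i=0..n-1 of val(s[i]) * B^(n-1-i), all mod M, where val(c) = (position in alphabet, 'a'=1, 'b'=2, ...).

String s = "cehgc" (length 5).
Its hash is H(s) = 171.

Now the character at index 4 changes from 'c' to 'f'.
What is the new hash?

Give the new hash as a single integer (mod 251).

Answer: 174

Derivation:
val('c') = 3, val('f') = 6
Position k = 4, exponent = n-1-k = 0
B^0 mod M = 11^0 mod 251 = 1
Delta = (6 - 3) * 1 mod 251 = 3
New hash = (171 + 3) mod 251 = 174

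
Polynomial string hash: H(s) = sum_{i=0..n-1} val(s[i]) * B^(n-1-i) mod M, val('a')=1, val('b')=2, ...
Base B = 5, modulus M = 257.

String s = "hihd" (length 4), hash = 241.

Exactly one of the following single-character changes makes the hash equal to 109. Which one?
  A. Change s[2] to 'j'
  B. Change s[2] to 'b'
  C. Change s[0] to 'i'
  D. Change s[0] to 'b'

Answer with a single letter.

Option A: s[2]='h'->'j', delta=(10-8)*5^1 mod 257 = 10, hash=241+10 mod 257 = 251
Option B: s[2]='h'->'b', delta=(2-8)*5^1 mod 257 = 227, hash=241+227 mod 257 = 211
Option C: s[0]='h'->'i', delta=(9-8)*5^3 mod 257 = 125, hash=241+125 mod 257 = 109 <-- target
Option D: s[0]='h'->'b', delta=(2-8)*5^3 mod 257 = 21, hash=241+21 mod 257 = 5

Answer: C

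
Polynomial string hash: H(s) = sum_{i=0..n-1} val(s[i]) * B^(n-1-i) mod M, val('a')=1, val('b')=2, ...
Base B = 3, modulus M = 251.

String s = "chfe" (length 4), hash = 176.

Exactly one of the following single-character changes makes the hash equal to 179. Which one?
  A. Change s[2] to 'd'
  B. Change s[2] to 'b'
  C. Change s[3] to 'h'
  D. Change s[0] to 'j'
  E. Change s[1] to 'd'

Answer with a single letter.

Answer: C

Derivation:
Option A: s[2]='f'->'d', delta=(4-6)*3^1 mod 251 = 245, hash=176+245 mod 251 = 170
Option B: s[2]='f'->'b', delta=(2-6)*3^1 mod 251 = 239, hash=176+239 mod 251 = 164
Option C: s[3]='e'->'h', delta=(8-5)*3^0 mod 251 = 3, hash=176+3 mod 251 = 179 <-- target
Option D: s[0]='c'->'j', delta=(10-3)*3^3 mod 251 = 189, hash=176+189 mod 251 = 114
Option E: s[1]='h'->'d', delta=(4-8)*3^2 mod 251 = 215, hash=176+215 mod 251 = 140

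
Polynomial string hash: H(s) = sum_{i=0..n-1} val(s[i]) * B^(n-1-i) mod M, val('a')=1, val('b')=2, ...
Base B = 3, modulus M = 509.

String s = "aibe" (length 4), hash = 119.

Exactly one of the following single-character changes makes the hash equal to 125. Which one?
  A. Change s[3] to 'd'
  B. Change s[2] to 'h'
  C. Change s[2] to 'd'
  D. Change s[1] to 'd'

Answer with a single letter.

Answer: C

Derivation:
Option A: s[3]='e'->'d', delta=(4-5)*3^0 mod 509 = 508, hash=119+508 mod 509 = 118
Option B: s[2]='b'->'h', delta=(8-2)*3^1 mod 509 = 18, hash=119+18 mod 509 = 137
Option C: s[2]='b'->'d', delta=(4-2)*3^1 mod 509 = 6, hash=119+6 mod 509 = 125 <-- target
Option D: s[1]='i'->'d', delta=(4-9)*3^2 mod 509 = 464, hash=119+464 mod 509 = 74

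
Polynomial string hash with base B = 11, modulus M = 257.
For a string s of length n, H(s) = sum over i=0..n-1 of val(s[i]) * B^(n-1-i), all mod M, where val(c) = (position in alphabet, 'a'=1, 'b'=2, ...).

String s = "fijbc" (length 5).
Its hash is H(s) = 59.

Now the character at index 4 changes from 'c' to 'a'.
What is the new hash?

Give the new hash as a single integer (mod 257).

Answer: 57

Derivation:
val('c') = 3, val('a') = 1
Position k = 4, exponent = n-1-k = 0
B^0 mod M = 11^0 mod 257 = 1
Delta = (1 - 3) * 1 mod 257 = 255
New hash = (59 + 255) mod 257 = 57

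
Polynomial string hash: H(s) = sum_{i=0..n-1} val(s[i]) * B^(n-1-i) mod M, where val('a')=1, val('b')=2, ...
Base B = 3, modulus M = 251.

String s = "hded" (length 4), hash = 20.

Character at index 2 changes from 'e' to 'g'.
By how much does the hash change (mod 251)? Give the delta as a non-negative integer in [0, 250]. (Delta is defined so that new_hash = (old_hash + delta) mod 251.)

Answer: 6

Derivation:
Delta formula: (val(new) - val(old)) * B^(n-1-k) mod M
  val('g') - val('e') = 7 - 5 = 2
  B^(n-1-k) = 3^1 mod 251 = 3
  Delta = 2 * 3 mod 251 = 6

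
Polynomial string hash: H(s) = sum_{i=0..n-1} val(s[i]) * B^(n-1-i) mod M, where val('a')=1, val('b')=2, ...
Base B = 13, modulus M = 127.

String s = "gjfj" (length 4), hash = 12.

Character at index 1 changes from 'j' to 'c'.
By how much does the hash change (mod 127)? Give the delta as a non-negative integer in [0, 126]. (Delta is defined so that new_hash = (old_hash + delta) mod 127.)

Delta formula: (val(new) - val(old)) * B^(n-1-k) mod M
  val('c') - val('j') = 3 - 10 = -7
  B^(n-1-k) = 13^2 mod 127 = 42
  Delta = -7 * 42 mod 127 = 87

Answer: 87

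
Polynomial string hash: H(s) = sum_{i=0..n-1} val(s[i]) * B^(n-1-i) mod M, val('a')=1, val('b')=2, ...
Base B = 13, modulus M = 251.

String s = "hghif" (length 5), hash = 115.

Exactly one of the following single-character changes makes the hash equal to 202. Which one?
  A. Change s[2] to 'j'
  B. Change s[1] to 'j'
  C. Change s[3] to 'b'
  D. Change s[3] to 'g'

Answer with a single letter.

Answer: A

Derivation:
Option A: s[2]='h'->'j', delta=(10-8)*13^2 mod 251 = 87, hash=115+87 mod 251 = 202 <-- target
Option B: s[1]='g'->'j', delta=(10-7)*13^3 mod 251 = 65, hash=115+65 mod 251 = 180
Option C: s[3]='i'->'b', delta=(2-9)*13^1 mod 251 = 160, hash=115+160 mod 251 = 24
Option D: s[3]='i'->'g', delta=(7-9)*13^1 mod 251 = 225, hash=115+225 mod 251 = 89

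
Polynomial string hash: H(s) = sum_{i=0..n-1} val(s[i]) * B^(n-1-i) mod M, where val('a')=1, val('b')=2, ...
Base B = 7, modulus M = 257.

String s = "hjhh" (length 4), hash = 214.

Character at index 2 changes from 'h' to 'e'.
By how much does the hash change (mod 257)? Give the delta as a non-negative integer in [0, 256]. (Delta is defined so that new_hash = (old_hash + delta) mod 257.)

Delta formula: (val(new) - val(old)) * B^(n-1-k) mod M
  val('e') - val('h') = 5 - 8 = -3
  B^(n-1-k) = 7^1 mod 257 = 7
  Delta = -3 * 7 mod 257 = 236

Answer: 236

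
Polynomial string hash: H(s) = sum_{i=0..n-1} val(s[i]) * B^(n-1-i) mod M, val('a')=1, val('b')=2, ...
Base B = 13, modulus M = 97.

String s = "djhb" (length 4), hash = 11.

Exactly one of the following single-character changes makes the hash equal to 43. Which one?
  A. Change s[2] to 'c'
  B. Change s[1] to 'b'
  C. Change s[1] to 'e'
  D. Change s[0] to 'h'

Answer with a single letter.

Option A: s[2]='h'->'c', delta=(3-8)*13^1 mod 97 = 32, hash=11+32 mod 97 = 43 <-- target
Option B: s[1]='j'->'b', delta=(2-10)*13^2 mod 97 = 6, hash=11+6 mod 97 = 17
Option C: s[1]='j'->'e', delta=(5-10)*13^2 mod 97 = 28, hash=11+28 mod 97 = 39
Option D: s[0]='d'->'h', delta=(8-4)*13^3 mod 97 = 58, hash=11+58 mod 97 = 69

Answer: A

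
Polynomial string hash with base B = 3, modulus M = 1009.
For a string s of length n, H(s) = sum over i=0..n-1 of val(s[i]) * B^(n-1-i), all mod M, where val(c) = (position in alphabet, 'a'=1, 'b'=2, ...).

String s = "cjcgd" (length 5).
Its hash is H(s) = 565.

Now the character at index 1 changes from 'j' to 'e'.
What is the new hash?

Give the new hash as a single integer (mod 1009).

Answer: 430

Derivation:
val('j') = 10, val('e') = 5
Position k = 1, exponent = n-1-k = 3
B^3 mod M = 3^3 mod 1009 = 27
Delta = (5 - 10) * 27 mod 1009 = 874
New hash = (565 + 874) mod 1009 = 430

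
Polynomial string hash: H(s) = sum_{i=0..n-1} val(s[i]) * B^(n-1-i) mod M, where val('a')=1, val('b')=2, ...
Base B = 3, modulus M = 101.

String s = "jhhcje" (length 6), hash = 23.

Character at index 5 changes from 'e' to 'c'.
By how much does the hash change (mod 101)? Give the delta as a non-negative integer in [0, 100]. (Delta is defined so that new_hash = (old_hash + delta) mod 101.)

Answer: 99

Derivation:
Delta formula: (val(new) - val(old)) * B^(n-1-k) mod M
  val('c') - val('e') = 3 - 5 = -2
  B^(n-1-k) = 3^0 mod 101 = 1
  Delta = -2 * 1 mod 101 = 99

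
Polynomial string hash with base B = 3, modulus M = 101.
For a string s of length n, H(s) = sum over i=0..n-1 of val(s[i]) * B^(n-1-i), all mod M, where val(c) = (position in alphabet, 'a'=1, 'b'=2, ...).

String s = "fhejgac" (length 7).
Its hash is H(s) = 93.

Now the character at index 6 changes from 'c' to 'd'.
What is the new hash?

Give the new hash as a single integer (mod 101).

Answer: 94

Derivation:
val('c') = 3, val('d') = 4
Position k = 6, exponent = n-1-k = 0
B^0 mod M = 3^0 mod 101 = 1
Delta = (4 - 3) * 1 mod 101 = 1
New hash = (93 + 1) mod 101 = 94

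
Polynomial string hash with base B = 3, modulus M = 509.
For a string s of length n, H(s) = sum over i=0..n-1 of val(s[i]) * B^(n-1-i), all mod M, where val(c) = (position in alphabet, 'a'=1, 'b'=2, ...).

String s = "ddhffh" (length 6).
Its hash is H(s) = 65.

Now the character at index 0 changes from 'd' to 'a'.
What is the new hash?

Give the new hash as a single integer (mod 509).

Answer: 354

Derivation:
val('d') = 4, val('a') = 1
Position k = 0, exponent = n-1-k = 5
B^5 mod M = 3^5 mod 509 = 243
Delta = (1 - 4) * 243 mod 509 = 289
New hash = (65 + 289) mod 509 = 354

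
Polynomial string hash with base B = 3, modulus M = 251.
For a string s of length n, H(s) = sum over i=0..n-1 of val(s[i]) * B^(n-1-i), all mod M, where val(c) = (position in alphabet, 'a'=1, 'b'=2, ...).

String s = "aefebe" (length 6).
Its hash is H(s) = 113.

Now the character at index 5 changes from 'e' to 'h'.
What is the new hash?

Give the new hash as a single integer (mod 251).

Answer: 116

Derivation:
val('e') = 5, val('h') = 8
Position k = 5, exponent = n-1-k = 0
B^0 mod M = 3^0 mod 251 = 1
Delta = (8 - 5) * 1 mod 251 = 3
New hash = (113 + 3) mod 251 = 116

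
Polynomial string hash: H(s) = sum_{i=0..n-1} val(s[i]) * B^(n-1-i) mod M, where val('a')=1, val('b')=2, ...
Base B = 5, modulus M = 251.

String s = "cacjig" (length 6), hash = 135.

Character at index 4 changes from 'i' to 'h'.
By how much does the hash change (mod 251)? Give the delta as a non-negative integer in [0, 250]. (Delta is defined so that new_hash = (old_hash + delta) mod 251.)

Answer: 246

Derivation:
Delta formula: (val(new) - val(old)) * B^(n-1-k) mod M
  val('h') - val('i') = 8 - 9 = -1
  B^(n-1-k) = 5^1 mod 251 = 5
  Delta = -1 * 5 mod 251 = 246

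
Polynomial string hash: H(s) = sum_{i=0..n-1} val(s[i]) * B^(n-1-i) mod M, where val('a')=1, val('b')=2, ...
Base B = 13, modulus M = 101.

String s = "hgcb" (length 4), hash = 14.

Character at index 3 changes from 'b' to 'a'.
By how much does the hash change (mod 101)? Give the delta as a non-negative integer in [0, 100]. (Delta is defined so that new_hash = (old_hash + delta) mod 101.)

Answer: 100

Derivation:
Delta formula: (val(new) - val(old)) * B^(n-1-k) mod M
  val('a') - val('b') = 1 - 2 = -1
  B^(n-1-k) = 13^0 mod 101 = 1
  Delta = -1 * 1 mod 101 = 100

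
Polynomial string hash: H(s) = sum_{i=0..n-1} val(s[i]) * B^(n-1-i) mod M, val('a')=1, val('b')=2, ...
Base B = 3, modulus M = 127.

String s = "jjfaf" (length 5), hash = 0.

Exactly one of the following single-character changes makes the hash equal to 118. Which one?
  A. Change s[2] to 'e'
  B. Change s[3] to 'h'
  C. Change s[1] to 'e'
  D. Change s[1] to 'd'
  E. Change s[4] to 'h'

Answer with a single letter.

Answer: A

Derivation:
Option A: s[2]='f'->'e', delta=(5-6)*3^2 mod 127 = 118, hash=0+118 mod 127 = 118 <-- target
Option B: s[3]='a'->'h', delta=(8-1)*3^1 mod 127 = 21, hash=0+21 mod 127 = 21
Option C: s[1]='j'->'e', delta=(5-10)*3^3 mod 127 = 119, hash=0+119 mod 127 = 119
Option D: s[1]='j'->'d', delta=(4-10)*3^3 mod 127 = 92, hash=0+92 mod 127 = 92
Option E: s[4]='f'->'h', delta=(8-6)*3^0 mod 127 = 2, hash=0+2 mod 127 = 2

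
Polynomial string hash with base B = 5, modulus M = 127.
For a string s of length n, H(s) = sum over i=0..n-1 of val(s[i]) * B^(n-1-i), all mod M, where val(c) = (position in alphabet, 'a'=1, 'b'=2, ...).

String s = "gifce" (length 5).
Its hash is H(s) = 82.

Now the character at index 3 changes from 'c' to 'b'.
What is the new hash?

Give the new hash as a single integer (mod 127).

Answer: 77

Derivation:
val('c') = 3, val('b') = 2
Position k = 3, exponent = n-1-k = 1
B^1 mod M = 5^1 mod 127 = 5
Delta = (2 - 3) * 5 mod 127 = 122
New hash = (82 + 122) mod 127 = 77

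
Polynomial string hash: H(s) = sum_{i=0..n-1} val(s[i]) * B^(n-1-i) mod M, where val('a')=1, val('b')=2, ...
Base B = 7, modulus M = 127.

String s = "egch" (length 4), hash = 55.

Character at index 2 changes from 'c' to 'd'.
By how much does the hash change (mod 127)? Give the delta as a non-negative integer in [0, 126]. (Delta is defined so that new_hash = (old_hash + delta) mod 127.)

Delta formula: (val(new) - val(old)) * B^(n-1-k) mod M
  val('d') - val('c') = 4 - 3 = 1
  B^(n-1-k) = 7^1 mod 127 = 7
  Delta = 1 * 7 mod 127 = 7

Answer: 7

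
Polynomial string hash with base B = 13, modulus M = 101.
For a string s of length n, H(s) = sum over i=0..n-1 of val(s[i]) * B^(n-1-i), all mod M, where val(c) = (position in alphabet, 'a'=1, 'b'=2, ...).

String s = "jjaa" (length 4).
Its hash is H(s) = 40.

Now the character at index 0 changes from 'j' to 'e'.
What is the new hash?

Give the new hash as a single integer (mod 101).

val('j') = 10, val('e') = 5
Position k = 0, exponent = n-1-k = 3
B^3 mod M = 13^3 mod 101 = 76
Delta = (5 - 10) * 76 mod 101 = 24
New hash = (40 + 24) mod 101 = 64

Answer: 64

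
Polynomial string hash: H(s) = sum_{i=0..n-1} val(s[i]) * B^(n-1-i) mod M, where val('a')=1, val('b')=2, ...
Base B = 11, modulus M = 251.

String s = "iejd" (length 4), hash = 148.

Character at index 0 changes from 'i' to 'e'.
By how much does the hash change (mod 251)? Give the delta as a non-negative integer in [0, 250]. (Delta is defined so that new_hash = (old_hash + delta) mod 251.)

Delta formula: (val(new) - val(old)) * B^(n-1-k) mod M
  val('e') - val('i') = 5 - 9 = -4
  B^(n-1-k) = 11^3 mod 251 = 76
  Delta = -4 * 76 mod 251 = 198

Answer: 198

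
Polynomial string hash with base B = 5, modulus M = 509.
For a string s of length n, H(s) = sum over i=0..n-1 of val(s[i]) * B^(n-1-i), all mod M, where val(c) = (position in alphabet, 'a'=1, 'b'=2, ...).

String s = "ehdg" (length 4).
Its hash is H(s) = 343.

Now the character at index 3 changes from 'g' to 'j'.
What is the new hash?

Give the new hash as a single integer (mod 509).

val('g') = 7, val('j') = 10
Position k = 3, exponent = n-1-k = 0
B^0 mod M = 5^0 mod 509 = 1
Delta = (10 - 7) * 1 mod 509 = 3
New hash = (343 + 3) mod 509 = 346

Answer: 346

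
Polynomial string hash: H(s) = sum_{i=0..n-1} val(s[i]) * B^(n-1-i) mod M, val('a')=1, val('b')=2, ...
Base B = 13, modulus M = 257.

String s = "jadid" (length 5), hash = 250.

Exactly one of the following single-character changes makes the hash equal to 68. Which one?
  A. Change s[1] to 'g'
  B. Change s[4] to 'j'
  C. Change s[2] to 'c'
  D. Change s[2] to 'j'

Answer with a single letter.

Option A: s[1]='a'->'g', delta=(7-1)*13^3 mod 257 = 75, hash=250+75 mod 257 = 68 <-- target
Option B: s[4]='d'->'j', delta=(10-4)*13^0 mod 257 = 6, hash=250+6 mod 257 = 256
Option C: s[2]='d'->'c', delta=(3-4)*13^2 mod 257 = 88, hash=250+88 mod 257 = 81
Option D: s[2]='d'->'j', delta=(10-4)*13^2 mod 257 = 243, hash=250+243 mod 257 = 236

Answer: A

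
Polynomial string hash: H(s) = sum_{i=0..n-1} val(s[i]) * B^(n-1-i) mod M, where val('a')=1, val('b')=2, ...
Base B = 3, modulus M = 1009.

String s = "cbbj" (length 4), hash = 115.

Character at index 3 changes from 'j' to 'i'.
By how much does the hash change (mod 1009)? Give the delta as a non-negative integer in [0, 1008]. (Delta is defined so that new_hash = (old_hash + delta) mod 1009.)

Answer: 1008

Derivation:
Delta formula: (val(new) - val(old)) * B^(n-1-k) mod M
  val('i') - val('j') = 9 - 10 = -1
  B^(n-1-k) = 3^0 mod 1009 = 1
  Delta = -1 * 1 mod 1009 = 1008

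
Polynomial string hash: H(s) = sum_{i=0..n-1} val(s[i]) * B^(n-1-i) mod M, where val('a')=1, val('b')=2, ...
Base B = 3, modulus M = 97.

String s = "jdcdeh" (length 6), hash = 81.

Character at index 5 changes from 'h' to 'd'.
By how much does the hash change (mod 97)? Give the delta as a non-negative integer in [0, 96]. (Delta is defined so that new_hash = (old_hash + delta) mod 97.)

Delta formula: (val(new) - val(old)) * B^(n-1-k) mod M
  val('d') - val('h') = 4 - 8 = -4
  B^(n-1-k) = 3^0 mod 97 = 1
  Delta = -4 * 1 mod 97 = 93

Answer: 93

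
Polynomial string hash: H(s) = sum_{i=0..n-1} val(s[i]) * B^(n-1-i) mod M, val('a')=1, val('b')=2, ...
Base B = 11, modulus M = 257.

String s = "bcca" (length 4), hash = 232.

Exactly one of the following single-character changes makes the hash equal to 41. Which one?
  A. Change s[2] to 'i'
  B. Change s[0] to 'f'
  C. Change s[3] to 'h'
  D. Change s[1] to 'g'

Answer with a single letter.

Option A: s[2]='c'->'i', delta=(9-3)*11^1 mod 257 = 66, hash=232+66 mod 257 = 41 <-- target
Option B: s[0]='b'->'f', delta=(6-2)*11^3 mod 257 = 184, hash=232+184 mod 257 = 159
Option C: s[3]='a'->'h', delta=(8-1)*11^0 mod 257 = 7, hash=232+7 mod 257 = 239
Option D: s[1]='c'->'g', delta=(7-3)*11^2 mod 257 = 227, hash=232+227 mod 257 = 202

Answer: A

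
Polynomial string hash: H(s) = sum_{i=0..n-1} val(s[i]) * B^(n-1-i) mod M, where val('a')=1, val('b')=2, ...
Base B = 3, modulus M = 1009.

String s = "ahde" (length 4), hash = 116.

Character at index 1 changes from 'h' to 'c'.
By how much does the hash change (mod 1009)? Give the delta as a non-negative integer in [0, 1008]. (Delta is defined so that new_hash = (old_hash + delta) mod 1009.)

Answer: 964

Derivation:
Delta formula: (val(new) - val(old)) * B^(n-1-k) mod M
  val('c') - val('h') = 3 - 8 = -5
  B^(n-1-k) = 3^2 mod 1009 = 9
  Delta = -5 * 9 mod 1009 = 964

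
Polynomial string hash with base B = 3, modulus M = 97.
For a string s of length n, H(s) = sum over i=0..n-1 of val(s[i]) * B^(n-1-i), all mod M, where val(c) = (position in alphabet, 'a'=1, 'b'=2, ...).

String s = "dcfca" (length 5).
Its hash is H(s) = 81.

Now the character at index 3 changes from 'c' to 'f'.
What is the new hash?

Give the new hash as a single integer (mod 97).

val('c') = 3, val('f') = 6
Position k = 3, exponent = n-1-k = 1
B^1 mod M = 3^1 mod 97 = 3
Delta = (6 - 3) * 3 mod 97 = 9
New hash = (81 + 9) mod 97 = 90

Answer: 90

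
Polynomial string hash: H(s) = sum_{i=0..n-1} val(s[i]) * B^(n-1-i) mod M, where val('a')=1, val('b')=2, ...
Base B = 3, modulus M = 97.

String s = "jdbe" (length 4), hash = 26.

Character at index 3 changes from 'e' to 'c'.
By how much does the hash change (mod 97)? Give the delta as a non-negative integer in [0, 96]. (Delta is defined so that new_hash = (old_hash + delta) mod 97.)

Answer: 95

Derivation:
Delta formula: (val(new) - val(old)) * B^(n-1-k) mod M
  val('c') - val('e') = 3 - 5 = -2
  B^(n-1-k) = 3^0 mod 97 = 1
  Delta = -2 * 1 mod 97 = 95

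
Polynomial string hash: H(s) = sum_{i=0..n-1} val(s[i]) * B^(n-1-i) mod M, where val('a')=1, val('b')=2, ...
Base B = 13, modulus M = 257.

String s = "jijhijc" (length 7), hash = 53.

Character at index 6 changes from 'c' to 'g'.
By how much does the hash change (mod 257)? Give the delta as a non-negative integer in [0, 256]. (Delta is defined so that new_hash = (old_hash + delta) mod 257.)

Answer: 4

Derivation:
Delta formula: (val(new) - val(old)) * B^(n-1-k) mod M
  val('g') - val('c') = 7 - 3 = 4
  B^(n-1-k) = 13^0 mod 257 = 1
  Delta = 4 * 1 mod 257 = 4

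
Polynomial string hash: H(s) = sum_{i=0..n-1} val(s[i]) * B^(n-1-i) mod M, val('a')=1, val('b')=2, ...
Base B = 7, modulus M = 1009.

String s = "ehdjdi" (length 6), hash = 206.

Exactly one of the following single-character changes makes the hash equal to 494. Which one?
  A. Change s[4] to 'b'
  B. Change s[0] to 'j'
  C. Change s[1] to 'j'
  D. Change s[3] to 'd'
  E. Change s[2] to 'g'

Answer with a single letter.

Option A: s[4]='d'->'b', delta=(2-4)*7^1 mod 1009 = 995, hash=206+995 mod 1009 = 192
Option B: s[0]='e'->'j', delta=(10-5)*7^5 mod 1009 = 288, hash=206+288 mod 1009 = 494 <-- target
Option C: s[1]='h'->'j', delta=(10-8)*7^4 mod 1009 = 766, hash=206+766 mod 1009 = 972
Option D: s[3]='j'->'d', delta=(4-10)*7^2 mod 1009 = 715, hash=206+715 mod 1009 = 921
Option E: s[2]='d'->'g', delta=(7-4)*7^3 mod 1009 = 20, hash=206+20 mod 1009 = 226

Answer: B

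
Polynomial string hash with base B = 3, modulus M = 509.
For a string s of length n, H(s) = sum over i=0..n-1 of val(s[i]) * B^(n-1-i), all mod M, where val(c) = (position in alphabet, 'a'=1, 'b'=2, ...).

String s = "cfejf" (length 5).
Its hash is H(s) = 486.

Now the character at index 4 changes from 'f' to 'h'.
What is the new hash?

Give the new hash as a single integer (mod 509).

val('f') = 6, val('h') = 8
Position k = 4, exponent = n-1-k = 0
B^0 mod M = 3^0 mod 509 = 1
Delta = (8 - 6) * 1 mod 509 = 2
New hash = (486 + 2) mod 509 = 488

Answer: 488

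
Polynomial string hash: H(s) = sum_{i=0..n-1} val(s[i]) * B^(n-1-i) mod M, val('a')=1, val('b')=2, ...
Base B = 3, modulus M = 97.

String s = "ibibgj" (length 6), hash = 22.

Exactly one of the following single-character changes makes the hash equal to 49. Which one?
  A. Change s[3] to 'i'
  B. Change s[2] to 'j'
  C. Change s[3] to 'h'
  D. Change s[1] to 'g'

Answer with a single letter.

Option A: s[3]='b'->'i', delta=(9-2)*3^2 mod 97 = 63, hash=22+63 mod 97 = 85
Option B: s[2]='i'->'j', delta=(10-9)*3^3 mod 97 = 27, hash=22+27 mod 97 = 49 <-- target
Option C: s[3]='b'->'h', delta=(8-2)*3^2 mod 97 = 54, hash=22+54 mod 97 = 76
Option D: s[1]='b'->'g', delta=(7-2)*3^4 mod 97 = 17, hash=22+17 mod 97 = 39

Answer: B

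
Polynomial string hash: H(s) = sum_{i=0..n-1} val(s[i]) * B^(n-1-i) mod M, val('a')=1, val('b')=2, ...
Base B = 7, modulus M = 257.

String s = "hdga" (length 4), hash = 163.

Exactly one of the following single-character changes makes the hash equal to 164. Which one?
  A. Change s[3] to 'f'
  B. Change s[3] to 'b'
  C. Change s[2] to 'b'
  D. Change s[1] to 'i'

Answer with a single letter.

Option A: s[3]='a'->'f', delta=(6-1)*7^0 mod 257 = 5, hash=163+5 mod 257 = 168
Option B: s[3]='a'->'b', delta=(2-1)*7^0 mod 257 = 1, hash=163+1 mod 257 = 164 <-- target
Option C: s[2]='g'->'b', delta=(2-7)*7^1 mod 257 = 222, hash=163+222 mod 257 = 128
Option D: s[1]='d'->'i', delta=(9-4)*7^2 mod 257 = 245, hash=163+245 mod 257 = 151

Answer: B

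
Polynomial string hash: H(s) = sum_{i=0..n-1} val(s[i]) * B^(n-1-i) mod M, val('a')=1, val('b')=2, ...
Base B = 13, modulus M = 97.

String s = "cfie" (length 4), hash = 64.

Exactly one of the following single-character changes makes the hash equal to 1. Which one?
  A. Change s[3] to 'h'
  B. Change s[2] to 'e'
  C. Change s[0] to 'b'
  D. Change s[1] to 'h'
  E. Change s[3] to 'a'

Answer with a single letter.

Option A: s[3]='e'->'h', delta=(8-5)*13^0 mod 97 = 3, hash=64+3 mod 97 = 67
Option B: s[2]='i'->'e', delta=(5-9)*13^1 mod 97 = 45, hash=64+45 mod 97 = 12
Option C: s[0]='c'->'b', delta=(2-3)*13^3 mod 97 = 34, hash=64+34 mod 97 = 1 <-- target
Option D: s[1]='f'->'h', delta=(8-6)*13^2 mod 97 = 47, hash=64+47 mod 97 = 14
Option E: s[3]='e'->'a', delta=(1-5)*13^0 mod 97 = 93, hash=64+93 mod 97 = 60

Answer: C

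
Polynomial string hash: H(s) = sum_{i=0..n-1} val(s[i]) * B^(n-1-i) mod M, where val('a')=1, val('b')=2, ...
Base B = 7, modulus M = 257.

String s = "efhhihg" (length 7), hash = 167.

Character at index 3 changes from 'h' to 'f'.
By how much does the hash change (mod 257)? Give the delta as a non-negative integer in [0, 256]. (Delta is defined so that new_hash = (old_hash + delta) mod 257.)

Answer: 85

Derivation:
Delta formula: (val(new) - val(old)) * B^(n-1-k) mod M
  val('f') - val('h') = 6 - 8 = -2
  B^(n-1-k) = 7^3 mod 257 = 86
  Delta = -2 * 86 mod 257 = 85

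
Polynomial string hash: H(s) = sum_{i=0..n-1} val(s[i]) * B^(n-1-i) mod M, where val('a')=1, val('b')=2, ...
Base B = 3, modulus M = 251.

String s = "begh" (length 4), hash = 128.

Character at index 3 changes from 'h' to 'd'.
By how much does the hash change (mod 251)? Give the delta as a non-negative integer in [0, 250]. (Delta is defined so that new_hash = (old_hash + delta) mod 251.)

Delta formula: (val(new) - val(old)) * B^(n-1-k) mod M
  val('d') - val('h') = 4 - 8 = -4
  B^(n-1-k) = 3^0 mod 251 = 1
  Delta = -4 * 1 mod 251 = 247

Answer: 247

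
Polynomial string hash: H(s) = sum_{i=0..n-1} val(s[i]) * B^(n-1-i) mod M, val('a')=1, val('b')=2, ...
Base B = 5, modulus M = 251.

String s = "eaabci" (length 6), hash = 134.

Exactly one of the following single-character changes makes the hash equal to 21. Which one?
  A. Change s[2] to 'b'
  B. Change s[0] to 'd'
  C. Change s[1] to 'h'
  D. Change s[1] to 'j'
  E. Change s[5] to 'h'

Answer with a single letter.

Answer: B

Derivation:
Option A: s[2]='a'->'b', delta=(2-1)*5^3 mod 251 = 125, hash=134+125 mod 251 = 8
Option B: s[0]='e'->'d', delta=(4-5)*5^5 mod 251 = 138, hash=134+138 mod 251 = 21 <-- target
Option C: s[1]='a'->'h', delta=(8-1)*5^4 mod 251 = 108, hash=134+108 mod 251 = 242
Option D: s[1]='a'->'j', delta=(10-1)*5^4 mod 251 = 103, hash=134+103 mod 251 = 237
Option E: s[5]='i'->'h', delta=(8-9)*5^0 mod 251 = 250, hash=134+250 mod 251 = 133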